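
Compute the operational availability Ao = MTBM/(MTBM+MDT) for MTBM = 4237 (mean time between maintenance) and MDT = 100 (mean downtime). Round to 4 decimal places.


MTBM = 4237
MDT = 100
MTBM + MDT = 4337
Ao = 4237 / 4337
Ao = 0.9769

0.9769


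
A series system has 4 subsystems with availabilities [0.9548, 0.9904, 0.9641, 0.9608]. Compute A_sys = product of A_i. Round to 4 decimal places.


Subsystems: [0.9548, 0.9904, 0.9641, 0.9608]
After subsystem 1 (A=0.9548): product = 0.9548
After subsystem 2 (A=0.9904): product = 0.9456
After subsystem 3 (A=0.9641): product = 0.9117
After subsystem 4 (A=0.9608): product = 0.8759
A_sys = 0.8759

0.8759


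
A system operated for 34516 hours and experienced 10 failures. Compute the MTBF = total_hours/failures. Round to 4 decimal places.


total_hours = 34516
failures = 10
MTBF = 34516 / 10
MTBF = 3451.6

3451.6


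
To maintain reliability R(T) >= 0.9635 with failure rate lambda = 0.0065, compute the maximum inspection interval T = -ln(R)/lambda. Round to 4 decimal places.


R_target = 0.9635
lambda = 0.0065
-ln(0.9635) = 0.0372
T = 0.0372 / 0.0065
T = 5.7204

5.7204


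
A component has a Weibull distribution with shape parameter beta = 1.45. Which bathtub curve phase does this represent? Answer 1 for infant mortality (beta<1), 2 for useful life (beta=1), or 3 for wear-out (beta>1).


beta = 1.45
Compare beta to 1:
beta < 1 => infant mortality (phase 1)
beta = 1 => useful life (phase 2)
beta > 1 => wear-out (phase 3)
Since beta = 1.45, this is wear-out (increasing failure rate)
Phase = 3

3


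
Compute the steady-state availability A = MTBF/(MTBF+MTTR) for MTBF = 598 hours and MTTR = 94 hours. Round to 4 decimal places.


MTBF = 598
MTTR = 94
MTBF + MTTR = 692
A = 598 / 692
A = 0.8642

0.8642


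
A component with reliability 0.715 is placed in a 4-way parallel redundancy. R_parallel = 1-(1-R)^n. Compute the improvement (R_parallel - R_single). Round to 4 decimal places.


R_single = 0.715, n = 4
1 - R_single = 0.285
(1 - R_single)^n = 0.285^4 = 0.0066
R_parallel = 1 - 0.0066 = 0.9934
Improvement = 0.9934 - 0.715
Improvement = 0.2784

0.2784


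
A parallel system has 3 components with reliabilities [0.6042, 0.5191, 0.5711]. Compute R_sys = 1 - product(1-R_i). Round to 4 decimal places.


Components: [0.6042, 0.5191, 0.5711]
(1 - 0.6042) = 0.3958, running product = 0.3958
(1 - 0.5191) = 0.4809, running product = 0.1903
(1 - 0.5711) = 0.4289, running product = 0.0816
Product of (1-R_i) = 0.0816
R_sys = 1 - 0.0816 = 0.9184

0.9184


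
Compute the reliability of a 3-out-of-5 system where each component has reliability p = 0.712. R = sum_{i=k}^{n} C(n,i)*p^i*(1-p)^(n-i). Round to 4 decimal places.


k = 3, n = 5, p = 0.712
i=3: C(5,3)=10 * 0.712^3 * 0.288^2 = 0.2994
i=4: C(5,4)=5 * 0.712^4 * 0.288^1 = 0.3701
i=5: C(5,5)=1 * 0.712^5 * 0.288^0 = 0.183
R = sum of terms = 0.8524

0.8524


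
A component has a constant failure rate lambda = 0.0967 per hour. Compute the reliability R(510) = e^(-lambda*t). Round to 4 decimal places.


lambda = 0.0967
t = 510
lambda * t = 49.317
R(t) = e^(-49.317)
R(t) = 0.0

0.0


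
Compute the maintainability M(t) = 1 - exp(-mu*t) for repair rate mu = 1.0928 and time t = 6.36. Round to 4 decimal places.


mu = 1.0928, t = 6.36
mu * t = 1.0928 * 6.36 = 6.9502
exp(-6.9502) = 0.001
M(t) = 1 - 0.001
M(t) = 0.999

0.999


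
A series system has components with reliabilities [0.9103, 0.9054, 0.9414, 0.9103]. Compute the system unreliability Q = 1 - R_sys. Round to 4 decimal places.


Components: [0.9103, 0.9054, 0.9414, 0.9103]
After component 1: product = 0.9103
After component 2: product = 0.8242
After component 3: product = 0.7759
After component 4: product = 0.7063
R_sys = 0.7063
Q = 1 - 0.7063 = 0.2937

0.2937


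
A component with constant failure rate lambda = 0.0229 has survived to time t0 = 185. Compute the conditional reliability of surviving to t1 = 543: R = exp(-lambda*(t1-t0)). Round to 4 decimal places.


lambda = 0.0229
t0 = 185, t1 = 543
t1 - t0 = 358
lambda * (t1-t0) = 0.0229 * 358 = 8.1982
R = exp(-8.1982)
R = 0.0003

0.0003


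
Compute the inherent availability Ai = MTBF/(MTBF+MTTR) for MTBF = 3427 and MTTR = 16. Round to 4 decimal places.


MTBF = 3427
MTTR = 16
MTBF + MTTR = 3443
Ai = 3427 / 3443
Ai = 0.9954

0.9954


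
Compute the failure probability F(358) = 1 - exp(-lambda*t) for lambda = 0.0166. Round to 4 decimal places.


lambda = 0.0166, t = 358
lambda * t = 5.9428
exp(-5.9428) = 0.0026
F(t) = 1 - 0.0026
F(t) = 0.9974

0.9974


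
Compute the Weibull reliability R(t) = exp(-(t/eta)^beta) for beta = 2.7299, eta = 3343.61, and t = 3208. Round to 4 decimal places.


beta = 2.7299, eta = 3343.61, t = 3208
t/eta = 3208 / 3343.61 = 0.9594
(t/eta)^beta = 0.9594^2.7299 = 0.8931
R(t) = exp(-0.8931)
R(t) = 0.4094

0.4094


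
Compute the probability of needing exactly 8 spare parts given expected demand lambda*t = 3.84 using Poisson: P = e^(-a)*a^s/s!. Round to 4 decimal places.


a = 3.84, s = 8
e^(-a) = e^(-3.84) = 0.0215
a^s = 3.84^8 = 47276.9874
s! = 40320
P = 0.0215 * 47276.9874 / 40320
P = 0.0252

0.0252


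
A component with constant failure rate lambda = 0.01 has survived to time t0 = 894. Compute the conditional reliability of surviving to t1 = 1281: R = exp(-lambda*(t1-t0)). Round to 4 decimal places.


lambda = 0.01
t0 = 894, t1 = 1281
t1 - t0 = 387
lambda * (t1-t0) = 0.01 * 387 = 3.87
R = exp(-3.87)
R = 0.0209

0.0209


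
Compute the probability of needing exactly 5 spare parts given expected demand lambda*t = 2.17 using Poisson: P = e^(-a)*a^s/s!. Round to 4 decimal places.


a = 2.17, s = 5
e^(-a) = e^(-2.17) = 0.1142
a^s = 2.17^5 = 48.117
s! = 120
P = 0.1142 * 48.117 / 120
P = 0.0458

0.0458


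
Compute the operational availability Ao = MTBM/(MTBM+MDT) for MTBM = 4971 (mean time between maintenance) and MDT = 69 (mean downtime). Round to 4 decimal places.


MTBM = 4971
MDT = 69
MTBM + MDT = 5040
Ao = 4971 / 5040
Ao = 0.9863

0.9863


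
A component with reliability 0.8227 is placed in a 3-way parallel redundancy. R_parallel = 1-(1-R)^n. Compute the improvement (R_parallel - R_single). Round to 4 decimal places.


R_single = 0.8227, n = 3
1 - R_single = 0.1773
(1 - R_single)^n = 0.1773^3 = 0.0056
R_parallel = 1 - 0.0056 = 0.9944
Improvement = 0.9944 - 0.8227
Improvement = 0.1717

0.1717


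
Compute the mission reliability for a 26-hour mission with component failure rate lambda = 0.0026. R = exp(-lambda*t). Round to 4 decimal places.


lambda = 0.0026
mission_time = 26
lambda * t = 0.0026 * 26 = 0.0676
R = exp(-0.0676)
R = 0.9346

0.9346


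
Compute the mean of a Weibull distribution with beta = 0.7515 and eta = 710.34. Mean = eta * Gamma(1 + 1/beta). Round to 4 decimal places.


beta = 0.7515, eta = 710.34
1/beta = 1.3307
1 + 1/beta = 2.3307
Gamma(2.3307) = 1.1887
Mean = 710.34 * 1.1887
Mean = 844.3705

844.3705


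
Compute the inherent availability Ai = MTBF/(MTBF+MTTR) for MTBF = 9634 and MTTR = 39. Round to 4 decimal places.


MTBF = 9634
MTTR = 39
MTBF + MTTR = 9673
Ai = 9634 / 9673
Ai = 0.996

0.996


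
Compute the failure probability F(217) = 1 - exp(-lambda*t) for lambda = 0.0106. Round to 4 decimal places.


lambda = 0.0106, t = 217
lambda * t = 2.3002
exp(-2.3002) = 0.1002
F(t) = 1 - 0.1002
F(t) = 0.8998

0.8998


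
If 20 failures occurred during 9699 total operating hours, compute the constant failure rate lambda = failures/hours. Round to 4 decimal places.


failures = 20
total_hours = 9699
lambda = 20 / 9699
lambda = 0.0021

0.0021


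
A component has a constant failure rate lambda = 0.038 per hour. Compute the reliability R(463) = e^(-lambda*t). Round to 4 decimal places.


lambda = 0.038
t = 463
lambda * t = 17.594
R(t) = e^(-17.594)
R(t) = 0.0

0.0


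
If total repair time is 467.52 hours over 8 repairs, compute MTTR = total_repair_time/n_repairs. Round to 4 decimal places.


total_repair_time = 467.52
n_repairs = 8
MTTR = 467.52 / 8
MTTR = 58.44

58.44


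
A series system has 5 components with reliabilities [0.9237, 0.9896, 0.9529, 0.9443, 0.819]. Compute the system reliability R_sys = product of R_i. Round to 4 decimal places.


Components: [0.9237, 0.9896, 0.9529, 0.9443, 0.819]
After component 1 (R=0.9237): product = 0.9237
After component 2 (R=0.9896): product = 0.9141
After component 3 (R=0.9529): product = 0.871
After component 4 (R=0.9443): product = 0.8225
After component 5 (R=0.819): product = 0.6736
R_sys = 0.6736

0.6736


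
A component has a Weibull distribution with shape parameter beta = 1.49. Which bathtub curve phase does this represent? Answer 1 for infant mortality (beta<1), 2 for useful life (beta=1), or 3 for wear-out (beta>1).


beta = 1.49
Compare beta to 1:
beta < 1 => infant mortality (phase 1)
beta = 1 => useful life (phase 2)
beta > 1 => wear-out (phase 3)
Since beta = 1.49, this is wear-out (increasing failure rate)
Phase = 3

3


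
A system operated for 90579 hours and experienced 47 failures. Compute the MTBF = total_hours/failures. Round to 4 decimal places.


total_hours = 90579
failures = 47
MTBF = 90579 / 47
MTBF = 1927.2128

1927.2128


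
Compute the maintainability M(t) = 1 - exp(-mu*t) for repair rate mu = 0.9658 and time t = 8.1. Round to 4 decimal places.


mu = 0.9658, t = 8.1
mu * t = 0.9658 * 8.1 = 7.823
exp(-7.823) = 0.0004
M(t) = 1 - 0.0004
M(t) = 0.9996

0.9996


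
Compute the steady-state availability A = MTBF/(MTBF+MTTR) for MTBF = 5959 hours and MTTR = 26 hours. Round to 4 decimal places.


MTBF = 5959
MTTR = 26
MTBF + MTTR = 5985
A = 5959 / 5985
A = 0.9957

0.9957


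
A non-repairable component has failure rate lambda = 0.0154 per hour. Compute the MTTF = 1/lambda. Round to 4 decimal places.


lambda = 0.0154
MTTF = 1 / 0.0154
MTTF = 64.9351

64.9351


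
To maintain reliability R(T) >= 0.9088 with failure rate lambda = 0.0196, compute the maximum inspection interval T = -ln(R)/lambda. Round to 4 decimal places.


R_target = 0.9088
lambda = 0.0196
-ln(0.9088) = 0.0956
T = 0.0956 / 0.0196
T = 4.8791

4.8791


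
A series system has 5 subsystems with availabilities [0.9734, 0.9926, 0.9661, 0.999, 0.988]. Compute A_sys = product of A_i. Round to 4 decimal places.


Subsystems: [0.9734, 0.9926, 0.9661, 0.999, 0.988]
After subsystem 1 (A=0.9734): product = 0.9734
After subsystem 2 (A=0.9926): product = 0.9662
After subsystem 3 (A=0.9661): product = 0.9334
After subsystem 4 (A=0.999): product = 0.9325
After subsystem 5 (A=0.988): product = 0.9213
A_sys = 0.9213

0.9213


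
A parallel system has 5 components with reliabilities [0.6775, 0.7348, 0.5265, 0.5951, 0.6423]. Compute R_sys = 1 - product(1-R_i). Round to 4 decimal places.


Components: [0.6775, 0.7348, 0.5265, 0.5951, 0.6423]
(1 - 0.6775) = 0.3225, running product = 0.3225
(1 - 0.7348) = 0.2652, running product = 0.0855
(1 - 0.5265) = 0.4735, running product = 0.0405
(1 - 0.5951) = 0.4049, running product = 0.0164
(1 - 0.6423) = 0.3577, running product = 0.0059
Product of (1-R_i) = 0.0059
R_sys = 1 - 0.0059 = 0.9941

0.9941


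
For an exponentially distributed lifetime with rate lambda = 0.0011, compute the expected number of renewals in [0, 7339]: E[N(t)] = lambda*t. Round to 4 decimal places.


lambda = 0.0011
t = 7339
E[N(t)] = lambda * t
E[N(t)] = 0.0011 * 7339
E[N(t)] = 8.0729

8.0729


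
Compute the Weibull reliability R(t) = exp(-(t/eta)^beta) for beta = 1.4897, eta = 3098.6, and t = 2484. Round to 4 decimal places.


beta = 1.4897, eta = 3098.6, t = 2484
t/eta = 2484 / 3098.6 = 0.8017
(t/eta)^beta = 0.8017^1.4897 = 0.7194
R(t) = exp(-0.7194)
R(t) = 0.487

0.487


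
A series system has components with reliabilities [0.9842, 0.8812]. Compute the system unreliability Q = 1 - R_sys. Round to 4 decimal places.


Components: [0.9842, 0.8812]
After component 1: product = 0.9842
After component 2: product = 0.8673
R_sys = 0.8673
Q = 1 - 0.8673 = 0.1327

0.1327


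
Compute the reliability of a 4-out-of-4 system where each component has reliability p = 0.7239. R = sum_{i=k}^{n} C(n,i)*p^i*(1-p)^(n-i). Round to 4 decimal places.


k = 4, n = 4, p = 0.7239
i=4: C(4,4)=1 * 0.7239^4 * 0.2761^0 = 0.2746
R = sum of terms = 0.2746

0.2746


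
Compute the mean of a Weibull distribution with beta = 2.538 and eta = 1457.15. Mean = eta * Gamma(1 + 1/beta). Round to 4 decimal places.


beta = 2.538, eta = 1457.15
1/beta = 0.394
1 + 1/beta = 1.394
Gamma(1.394) = 0.8876
Mean = 1457.15 * 0.8876
Mean = 1293.3757

1293.3757


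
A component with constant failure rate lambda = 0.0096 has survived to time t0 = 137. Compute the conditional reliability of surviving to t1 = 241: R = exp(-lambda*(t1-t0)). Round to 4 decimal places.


lambda = 0.0096
t0 = 137, t1 = 241
t1 - t0 = 104
lambda * (t1-t0) = 0.0096 * 104 = 0.9984
R = exp(-0.9984)
R = 0.3685

0.3685


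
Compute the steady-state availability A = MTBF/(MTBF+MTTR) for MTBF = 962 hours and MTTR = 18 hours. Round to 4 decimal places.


MTBF = 962
MTTR = 18
MTBF + MTTR = 980
A = 962 / 980
A = 0.9816

0.9816


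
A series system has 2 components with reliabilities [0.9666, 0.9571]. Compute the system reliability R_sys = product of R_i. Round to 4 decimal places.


Components: [0.9666, 0.9571]
After component 1 (R=0.9666): product = 0.9666
After component 2 (R=0.9571): product = 0.9251
R_sys = 0.9251

0.9251


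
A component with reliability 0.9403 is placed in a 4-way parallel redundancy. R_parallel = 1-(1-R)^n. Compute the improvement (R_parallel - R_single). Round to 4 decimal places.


R_single = 0.9403, n = 4
1 - R_single = 0.0597
(1 - R_single)^n = 0.0597^4 = 0.0
R_parallel = 1 - 0.0 = 1.0
Improvement = 1.0 - 0.9403
Improvement = 0.0597

0.0597


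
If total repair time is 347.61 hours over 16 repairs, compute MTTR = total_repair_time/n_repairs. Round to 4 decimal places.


total_repair_time = 347.61
n_repairs = 16
MTTR = 347.61 / 16
MTTR = 21.7256

21.7256


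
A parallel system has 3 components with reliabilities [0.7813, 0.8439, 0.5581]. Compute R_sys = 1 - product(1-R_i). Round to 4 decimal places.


Components: [0.7813, 0.8439, 0.5581]
(1 - 0.7813) = 0.2187, running product = 0.2187
(1 - 0.8439) = 0.1561, running product = 0.0341
(1 - 0.5581) = 0.4419, running product = 0.0151
Product of (1-R_i) = 0.0151
R_sys = 1 - 0.0151 = 0.9849

0.9849


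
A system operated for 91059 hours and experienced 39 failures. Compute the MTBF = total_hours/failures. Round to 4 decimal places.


total_hours = 91059
failures = 39
MTBF = 91059 / 39
MTBF = 2334.8462

2334.8462


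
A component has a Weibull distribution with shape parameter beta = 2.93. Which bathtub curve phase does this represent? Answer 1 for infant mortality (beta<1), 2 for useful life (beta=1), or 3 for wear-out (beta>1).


beta = 2.93
Compare beta to 1:
beta < 1 => infant mortality (phase 1)
beta = 1 => useful life (phase 2)
beta > 1 => wear-out (phase 3)
Since beta = 2.93, this is wear-out (increasing failure rate)
Phase = 3

3


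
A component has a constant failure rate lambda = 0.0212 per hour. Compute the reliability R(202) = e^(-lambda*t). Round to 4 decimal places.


lambda = 0.0212
t = 202
lambda * t = 4.2824
R(t) = e^(-4.2824)
R(t) = 0.0138

0.0138


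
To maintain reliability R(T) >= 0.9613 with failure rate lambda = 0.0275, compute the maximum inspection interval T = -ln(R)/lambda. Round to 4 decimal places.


R_target = 0.9613
lambda = 0.0275
-ln(0.9613) = 0.0395
T = 0.0395 / 0.0275
T = 1.4352

1.4352


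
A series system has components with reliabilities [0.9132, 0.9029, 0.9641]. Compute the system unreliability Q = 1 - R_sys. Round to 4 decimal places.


Components: [0.9132, 0.9029, 0.9641]
After component 1: product = 0.9132
After component 2: product = 0.8245
After component 3: product = 0.7949
R_sys = 0.7949
Q = 1 - 0.7949 = 0.2051

0.2051


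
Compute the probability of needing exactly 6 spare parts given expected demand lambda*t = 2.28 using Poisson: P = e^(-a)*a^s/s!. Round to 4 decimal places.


a = 2.28, s = 6
e^(-a) = e^(-2.28) = 0.1023
a^s = 2.28^6 = 140.4782
s! = 720
P = 0.1023 * 140.4782 / 720
P = 0.02

0.02


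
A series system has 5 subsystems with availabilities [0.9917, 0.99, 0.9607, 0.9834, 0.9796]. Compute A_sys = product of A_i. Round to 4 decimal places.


Subsystems: [0.9917, 0.99, 0.9607, 0.9834, 0.9796]
After subsystem 1 (A=0.9917): product = 0.9917
After subsystem 2 (A=0.99): product = 0.9818
After subsystem 3 (A=0.9607): product = 0.9432
After subsystem 4 (A=0.9834): product = 0.9275
After subsystem 5 (A=0.9796): product = 0.9086
A_sys = 0.9086

0.9086


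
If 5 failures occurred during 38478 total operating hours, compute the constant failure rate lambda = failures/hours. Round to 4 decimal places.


failures = 5
total_hours = 38478
lambda = 5 / 38478
lambda = 0.0001

0.0001


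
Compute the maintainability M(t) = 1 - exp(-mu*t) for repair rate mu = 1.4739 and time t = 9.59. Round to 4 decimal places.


mu = 1.4739, t = 9.59
mu * t = 1.4739 * 9.59 = 14.1347
exp(-14.1347) = 0.0
M(t) = 1 - 0.0
M(t) = 1.0

1.0


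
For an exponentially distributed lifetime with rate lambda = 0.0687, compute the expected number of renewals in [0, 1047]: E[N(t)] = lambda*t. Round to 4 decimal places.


lambda = 0.0687
t = 1047
E[N(t)] = lambda * t
E[N(t)] = 0.0687 * 1047
E[N(t)] = 71.9289

71.9289


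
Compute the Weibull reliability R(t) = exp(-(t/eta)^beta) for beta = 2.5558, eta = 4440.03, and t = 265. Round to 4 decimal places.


beta = 2.5558, eta = 4440.03, t = 265
t/eta = 265 / 4440.03 = 0.0597
(t/eta)^beta = 0.0597^2.5558 = 0.0007
R(t) = exp(-0.0007)
R(t) = 0.9993

0.9993


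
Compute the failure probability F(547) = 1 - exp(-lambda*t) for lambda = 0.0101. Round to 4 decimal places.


lambda = 0.0101, t = 547
lambda * t = 5.5247
exp(-5.5247) = 0.004
F(t) = 1 - 0.004
F(t) = 0.996

0.996


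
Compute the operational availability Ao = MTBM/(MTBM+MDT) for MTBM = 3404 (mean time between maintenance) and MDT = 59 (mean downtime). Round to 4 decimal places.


MTBM = 3404
MDT = 59
MTBM + MDT = 3463
Ao = 3404 / 3463
Ao = 0.983

0.983


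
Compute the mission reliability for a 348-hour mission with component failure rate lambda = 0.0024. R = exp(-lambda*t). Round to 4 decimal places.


lambda = 0.0024
mission_time = 348
lambda * t = 0.0024 * 348 = 0.8352
R = exp(-0.8352)
R = 0.4338

0.4338


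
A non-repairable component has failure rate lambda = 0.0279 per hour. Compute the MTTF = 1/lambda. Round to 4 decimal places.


lambda = 0.0279
MTTF = 1 / 0.0279
MTTF = 35.8423

35.8423


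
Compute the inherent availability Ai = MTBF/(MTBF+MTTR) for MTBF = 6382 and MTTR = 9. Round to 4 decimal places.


MTBF = 6382
MTTR = 9
MTBF + MTTR = 6391
Ai = 6382 / 6391
Ai = 0.9986

0.9986


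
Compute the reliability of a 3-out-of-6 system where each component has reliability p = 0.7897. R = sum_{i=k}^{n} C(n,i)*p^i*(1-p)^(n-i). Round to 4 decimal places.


k = 3, n = 6, p = 0.7897
i=3: C(6,3)=20 * 0.7897^3 * 0.2103^3 = 0.0916
i=4: C(6,4)=15 * 0.7897^4 * 0.2103^2 = 0.258
i=5: C(6,5)=6 * 0.7897^5 * 0.2103^1 = 0.3875
i=6: C(6,6)=1 * 0.7897^6 * 0.2103^0 = 0.2425
R = sum of terms = 0.9797

0.9797


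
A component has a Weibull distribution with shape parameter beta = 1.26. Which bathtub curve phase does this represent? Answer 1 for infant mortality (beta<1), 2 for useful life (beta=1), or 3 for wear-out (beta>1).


beta = 1.26
Compare beta to 1:
beta < 1 => infant mortality (phase 1)
beta = 1 => useful life (phase 2)
beta > 1 => wear-out (phase 3)
Since beta = 1.26, this is wear-out (increasing failure rate)
Phase = 3

3


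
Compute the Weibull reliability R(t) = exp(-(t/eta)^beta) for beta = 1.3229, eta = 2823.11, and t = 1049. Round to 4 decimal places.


beta = 1.3229, eta = 2823.11, t = 1049
t/eta = 1049 / 2823.11 = 0.3716
(t/eta)^beta = 0.3716^1.3229 = 0.2699
R(t) = exp(-0.2699)
R(t) = 0.7634

0.7634


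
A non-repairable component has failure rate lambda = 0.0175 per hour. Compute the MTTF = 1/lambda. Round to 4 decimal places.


lambda = 0.0175
MTTF = 1 / 0.0175
MTTF = 57.1429

57.1429


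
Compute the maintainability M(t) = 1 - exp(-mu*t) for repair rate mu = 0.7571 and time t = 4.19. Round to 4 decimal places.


mu = 0.7571, t = 4.19
mu * t = 0.7571 * 4.19 = 3.1722
exp(-3.1722) = 0.0419
M(t) = 1 - 0.0419
M(t) = 0.9581

0.9581


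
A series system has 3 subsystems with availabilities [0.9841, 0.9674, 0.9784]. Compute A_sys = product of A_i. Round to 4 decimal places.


Subsystems: [0.9841, 0.9674, 0.9784]
After subsystem 1 (A=0.9841): product = 0.9841
After subsystem 2 (A=0.9674): product = 0.952
After subsystem 3 (A=0.9784): product = 0.9315
A_sys = 0.9315

0.9315


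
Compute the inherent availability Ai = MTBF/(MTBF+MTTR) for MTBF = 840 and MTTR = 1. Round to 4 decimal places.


MTBF = 840
MTTR = 1
MTBF + MTTR = 841
Ai = 840 / 841
Ai = 0.9988

0.9988


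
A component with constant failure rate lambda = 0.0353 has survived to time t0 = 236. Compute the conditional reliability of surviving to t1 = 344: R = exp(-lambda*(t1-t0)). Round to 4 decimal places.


lambda = 0.0353
t0 = 236, t1 = 344
t1 - t0 = 108
lambda * (t1-t0) = 0.0353 * 108 = 3.8124
R = exp(-3.8124)
R = 0.0221

0.0221


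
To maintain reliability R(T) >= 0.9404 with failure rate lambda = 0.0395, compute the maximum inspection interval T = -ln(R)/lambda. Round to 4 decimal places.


R_target = 0.9404
lambda = 0.0395
-ln(0.9404) = 0.0614
T = 0.0614 / 0.0395
T = 1.5557

1.5557


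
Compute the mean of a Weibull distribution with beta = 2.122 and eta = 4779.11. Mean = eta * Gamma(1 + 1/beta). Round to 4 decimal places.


beta = 2.122, eta = 4779.11
1/beta = 0.4713
1 + 1/beta = 1.4713
Gamma(1.4713) = 0.8856
Mean = 4779.11 * 0.8856
Mean = 4232.5841

4232.5841


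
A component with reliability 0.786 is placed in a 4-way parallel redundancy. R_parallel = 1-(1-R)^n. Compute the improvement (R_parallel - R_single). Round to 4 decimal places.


R_single = 0.786, n = 4
1 - R_single = 0.214
(1 - R_single)^n = 0.214^4 = 0.0021
R_parallel = 1 - 0.0021 = 0.9979
Improvement = 0.9979 - 0.786
Improvement = 0.2119

0.2119


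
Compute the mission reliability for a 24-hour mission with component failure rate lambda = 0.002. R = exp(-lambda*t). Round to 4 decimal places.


lambda = 0.002
mission_time = 24
lambda * t = 0.002 * 24 = 0.048
R = exp(-0.048)
R = 0.9531

0.9531


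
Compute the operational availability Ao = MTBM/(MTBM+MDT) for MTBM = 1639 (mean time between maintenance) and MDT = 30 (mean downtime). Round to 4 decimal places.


MTBM = 1639
MDT = 30
MTBM + MDT = 1669
Ao = 1639 / 1669
Ao = 0.982

0.982


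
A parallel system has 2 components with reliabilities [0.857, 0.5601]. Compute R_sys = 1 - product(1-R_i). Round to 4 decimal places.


Components: [0.857, 0.5601]
(1 - 0.857) = 0.143, running product = 0.143
(1 - 0.5601) = 0.4399, running product = 0.0629
Product of (1-R_i) = 0.0629
R_sys = 1 - 0.0629 = 0.9371

0.9371


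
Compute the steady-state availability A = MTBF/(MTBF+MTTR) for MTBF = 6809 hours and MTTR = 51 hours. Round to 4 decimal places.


MTBF = 6809
MTTR = 51
MTBF + MTTR = 6860
A = 6809 / 6860
A = 0.9926

0.9926


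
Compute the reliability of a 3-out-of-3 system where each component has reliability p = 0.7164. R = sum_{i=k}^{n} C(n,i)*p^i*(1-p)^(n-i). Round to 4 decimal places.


k = 3, n = 3, p = 0.7164
i=3: C(3,3)=1 * 0.7164^3 * 0.2836^0 = 0.3677
R = sum of terms = 0.3677

0.3677


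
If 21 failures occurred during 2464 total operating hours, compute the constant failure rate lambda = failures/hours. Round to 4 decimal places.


failures = 21
total_hours = 2464
lambda = 21 / 2464
lambda = 0.0085

0.0085


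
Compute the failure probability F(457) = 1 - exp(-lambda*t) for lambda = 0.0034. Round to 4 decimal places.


lambda = 0.0034, t = 457
lambda * t = 1.5538
exp(-1.5538) = 0.2114
F(t) = 1 - 0.2114
F(t) = 0.7886

0.7886


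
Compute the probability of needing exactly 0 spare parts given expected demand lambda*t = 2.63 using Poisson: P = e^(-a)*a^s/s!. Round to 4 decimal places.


a = 2.63, s = 0
e^(-a) = e^(-2.63) = 0.0721
a^s = 2.63^0 = 1.0
s! = 1
P = 0.0721 * 1.0 / 1
P = 0.0721

0.0721


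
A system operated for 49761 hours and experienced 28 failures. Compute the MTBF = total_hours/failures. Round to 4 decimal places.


total_hours = 49761
failures = 28
MTBF = 49761 / 28
MTBF = 1777.1786

1777.1786


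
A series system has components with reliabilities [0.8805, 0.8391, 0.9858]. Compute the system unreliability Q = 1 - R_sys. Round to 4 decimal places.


Components: [0.8805, 0.8391, 0.9858]
After component 1: product = 0.8805
After component 2: product = 0.7388
After component 3: product = 0.7283
R_sys = 0.7283
Q = 1 - 0.7283 = 0.2717

0.2717


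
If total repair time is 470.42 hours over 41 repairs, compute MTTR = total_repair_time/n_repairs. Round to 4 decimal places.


total_repair_time = 470.42
n_repairs = 41
MTTR = 470.42 / 41
MTTR = 11.4737

11.4737


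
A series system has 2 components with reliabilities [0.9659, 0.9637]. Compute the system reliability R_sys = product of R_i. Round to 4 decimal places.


Components: [0.9659, 0.9637]
After component 1 (R=0.9659): product = 0.9659
After component 2 (R=0.9637): product = 0.9308
R_sys = 0.9308

0.9308


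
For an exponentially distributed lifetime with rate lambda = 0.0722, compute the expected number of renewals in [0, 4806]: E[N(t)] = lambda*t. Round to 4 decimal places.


lambda = 0.0722
t = 4806
E[N(t)] = lambda * t
E[N(t)] = 0.0722 * 4806
E[N(t)] = 346.9932

346.9932


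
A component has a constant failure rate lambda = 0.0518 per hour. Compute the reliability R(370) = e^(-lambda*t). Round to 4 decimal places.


lambda = 0.0518
t = 370
lambda * t = 19.166
R(t) = e^(-19.166)
R(t) = 0.0

0.0


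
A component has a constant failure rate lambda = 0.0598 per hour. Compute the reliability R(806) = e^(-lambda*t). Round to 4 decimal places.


lambda = 0.0598
t = 806
lambda * t = 48.1988
R(t) = e^(-48.1988)
R(t) = 0.0

0.0


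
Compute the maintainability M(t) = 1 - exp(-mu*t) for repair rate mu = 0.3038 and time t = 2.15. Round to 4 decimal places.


mu = 0.3038, t = 2.15
mu * t = 0.3038 * 2.15 = 0.6532
exp(-0.6532) = 0.5204
M(t) = 1 - 0.5204
M(t) = 0.4796

0.4796


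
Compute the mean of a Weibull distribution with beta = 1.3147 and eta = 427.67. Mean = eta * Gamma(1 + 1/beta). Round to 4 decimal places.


beta = 1.3147, eta = 427.67
1/beta = 0.7606
1 + 1/beta = 1.7606
Gamma(1.7606) = 0.9215
Mean = 427.67 * 0.9215
Mean = 394.1078

394.1078


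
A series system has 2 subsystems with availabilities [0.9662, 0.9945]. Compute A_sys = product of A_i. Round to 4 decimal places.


Subsystems: [0.9662, 0.9945]
After subsystem 1 (A=0.9662): product = 0.9662
After subsystem 2 (A=0.9945): product = 0.9609
A_sys = 0.9609

0.9609


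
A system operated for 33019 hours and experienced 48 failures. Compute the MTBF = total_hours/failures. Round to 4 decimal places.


total_hours = 33019
failures = 48
MTBF = 33019 / 48
MTBF = 687.8958

687.8958


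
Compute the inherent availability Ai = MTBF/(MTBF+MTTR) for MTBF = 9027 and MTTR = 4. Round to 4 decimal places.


MTBF = 9027
MTTR = 4
MTBF + MTTR = 9031
Ai = 9027 / 9031
Ai = 0.9996

0.9996


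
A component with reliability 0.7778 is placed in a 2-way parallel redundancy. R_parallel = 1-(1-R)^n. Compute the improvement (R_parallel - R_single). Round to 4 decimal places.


R_single = 0.7778, n = 2
1 - R_single = 0.2222
(1 - R_single)^n = 0.2222^2 = 0.0494
R_parallel = 1 - 0.0494 = 0.9506
Improvement = 0.9506 - 0.7778
Improvement = 0.1728

0.1728


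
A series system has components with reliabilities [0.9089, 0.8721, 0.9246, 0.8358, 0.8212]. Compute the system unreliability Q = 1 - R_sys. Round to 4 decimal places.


Components: [0.9089, 0.8721, 0.9246, 0.8358, 0.8212]
After component 1: product = 0.9089
After component 2: product = 0.7927
After component 3: product = 0.7329
After component 4: product = 0.6125
After component 5: product = 0.503
R_sys = 0.503
Q = 1 - 0.503 = 0.497

0.497


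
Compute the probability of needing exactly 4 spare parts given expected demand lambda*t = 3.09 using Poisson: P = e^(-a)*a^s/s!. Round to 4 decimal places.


a = 3.09, s = 4
e^(-a) = e^(-3.09) = 0.0455
a^s = 3.09^4 = 91.1662
s! = 24
P = 0.0455 * 91.1662 / 24
P = 0.1728

0.1728


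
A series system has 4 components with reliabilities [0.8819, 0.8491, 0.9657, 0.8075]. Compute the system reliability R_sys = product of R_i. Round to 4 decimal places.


Components: [0.8819, 0.8491, 0.9657, 0.8075]
After component 1 (R=0.8819): product = 0.8819
After component 2 (R=0.8491): product = 0.7488
After component 3 (R=0.9657): product = 0.7231
After component 4 (R=0.8075): product = 0.5839
R_sys = 0.5839

0.5839


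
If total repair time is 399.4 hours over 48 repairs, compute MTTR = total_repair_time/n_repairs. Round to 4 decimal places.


total_repair_time = 399.4
n_repairs = 48
MTTR = 399.4 / 48
MTTR = 8.3208

8.3208


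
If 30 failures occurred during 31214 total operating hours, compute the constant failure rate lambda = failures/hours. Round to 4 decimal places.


failures = 30
total_hours = 31214
lambda = 30 / 31214
lambda = 0.001

0.001


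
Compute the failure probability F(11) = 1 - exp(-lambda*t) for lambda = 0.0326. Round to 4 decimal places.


lambda = 0.0326, t = 11
lambda * t = 0.3586
exp(-0.3586) = 0.6987
F(t) = 1 - 0.6987
F(t) = 0.3013

0.3013


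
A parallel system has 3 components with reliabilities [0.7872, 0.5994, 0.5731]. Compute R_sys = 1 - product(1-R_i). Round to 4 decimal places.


Components: [0.7872, 0.5994, 0.5731]
(1 - 0.7872) = 0.2128, running product = 0.2128
(1 - 0.5994) = 0.4006, running product = 0.0852
(1 - 0.5731) = 0.4269, running product = 0.0364
Product of (1-R_i) = 0.0364
R_sys = 1 - 0.0364 = 0.9636

0.9636


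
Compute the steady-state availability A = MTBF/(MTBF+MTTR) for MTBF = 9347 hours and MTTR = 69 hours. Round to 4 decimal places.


MTBF = 9347
MTTR = 69
MTBF + MTTR = 9416
A = 9347 / 9416
A = 0.9927

0.9927


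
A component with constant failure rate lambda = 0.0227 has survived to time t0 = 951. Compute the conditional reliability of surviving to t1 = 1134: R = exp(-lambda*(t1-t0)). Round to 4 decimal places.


lambda = 0.0227
t0 = 951, t1 = 1134
t1 - t0 = 183
lambda * (t1-t0) = 0.0227 * 183 = 4.1541
R = exp(-4.1541)
R = 0.0157

0.0157


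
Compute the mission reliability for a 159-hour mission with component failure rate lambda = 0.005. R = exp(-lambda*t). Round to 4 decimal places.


lambda = 0.005
mission_time = 159
lambda * t = 0.005 * 159 = 0.795
R = exp(-0.795)
R = 0.4516

0.4516


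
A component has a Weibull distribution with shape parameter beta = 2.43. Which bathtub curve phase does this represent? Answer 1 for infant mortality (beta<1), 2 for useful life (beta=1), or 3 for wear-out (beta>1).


beta = 2.43
Compare beta to 1:
beta < 1 => infant mortality (phase 1)
beta = 1 => useful life (phase 2)
beta > 1 => wear-out (phase 3)
Since beta = 2.43, this is wear-out (increasing failure rate)
Phase = 3

3


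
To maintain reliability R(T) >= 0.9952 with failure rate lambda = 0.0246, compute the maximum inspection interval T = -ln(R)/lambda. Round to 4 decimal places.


R_target = 0.9952
lambda = 0.0246
-ln(0.9952) = 0.0048
T = 0.0048 / 0.0246
T = 0.1956

0.1956


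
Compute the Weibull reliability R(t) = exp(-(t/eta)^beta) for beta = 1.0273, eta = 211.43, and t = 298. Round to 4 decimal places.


beta = 1.0273, eta = 211.43, t = 298
t/eta = 298 / 211.43 = 1.4094
(t/eta)^beta = 1.4094^1.0273 = 1.4227
R(t) = exp(-1.4227)
R(t) = 0.2411

0.2411


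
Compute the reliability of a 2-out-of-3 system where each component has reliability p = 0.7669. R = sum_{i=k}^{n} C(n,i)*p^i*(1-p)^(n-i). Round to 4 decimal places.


k = 2, n = 3, p = 0.7669
i=2: C(3,2)=3 * 0.7669^2 * 0.2331^1 = 0.4113
i=3: C(3,3)=1 * 0.7669^3 * 0.2331^0 = 0.451
R = sum of terms = 0.8623

0.8623


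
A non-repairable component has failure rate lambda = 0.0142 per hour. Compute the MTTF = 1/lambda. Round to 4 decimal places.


lambda = 0.0142
MTTF = 1 / 0.0142
MTTF = 70.4225

70.4225


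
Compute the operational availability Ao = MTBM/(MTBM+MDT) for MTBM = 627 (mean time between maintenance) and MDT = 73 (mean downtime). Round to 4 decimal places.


MTBM = 627
MDT = 73
MTBM + MDT = 700
Ao = 627 / 700
Ao = 0.8957

0.8957


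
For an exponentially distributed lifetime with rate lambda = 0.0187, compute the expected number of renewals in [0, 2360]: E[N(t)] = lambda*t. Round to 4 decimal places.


lambda = 0.0187
t = 2360
E[N(t)] = lambda * t
E[N(t)] = 0.0187 * 2360
E[N(t)] = 44.132

44.132


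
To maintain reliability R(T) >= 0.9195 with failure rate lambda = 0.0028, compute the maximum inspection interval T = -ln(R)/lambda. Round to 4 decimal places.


R_target = 0.9195
lambda = 0.0028
-ln(0.9195) = 0.0839
T = 0.0839 / 0.0028
T = 29.9733

29.9733


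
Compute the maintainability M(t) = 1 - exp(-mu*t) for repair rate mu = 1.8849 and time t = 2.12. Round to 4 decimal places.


mu = 1.8849, t = 2.12
mu * t = 1.8849 * 2.12 = 3.996
exp(-3.996) = 0.0184
M(t) = 1 - 0.0184
M(t) = 0.9816

0.9816


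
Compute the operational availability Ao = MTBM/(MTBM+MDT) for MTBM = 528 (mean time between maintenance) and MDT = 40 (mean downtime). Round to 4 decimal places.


MTBM = 528
MDT = 40
MTBM + MDT = 568
Ao = 528 / 568
Ao = 0.9296

0.9296


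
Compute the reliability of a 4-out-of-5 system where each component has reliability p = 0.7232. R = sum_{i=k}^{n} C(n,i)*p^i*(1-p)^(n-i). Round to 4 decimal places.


k = 4, n = 5, p = 0.7232
i=4: C(5,4)=5 * 0.7232^4 * 0.2768^1 = 0.3786
i=5: C(5,5)=1 * 0.7232^5 * 0.2768^0 = 0.1978
R = sum of terms = 0.5764

0.5764


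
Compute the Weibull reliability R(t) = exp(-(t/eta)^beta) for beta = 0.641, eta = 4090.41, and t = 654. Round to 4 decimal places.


beta = 0.641, eta = 4090.41, t = 654
t/eta = 654 / 4090.41 = 0.1599
(t/eta)^beta = 0.1599^0.641 = 0.3088
R(t) = exp(-0.3088)
R(t) = 0.7343

0.7343


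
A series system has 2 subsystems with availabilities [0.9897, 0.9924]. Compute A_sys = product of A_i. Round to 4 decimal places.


Subsystems: [0.9897, 0.9924]
After subsystem 1 (A=0.9897): product = 0.9897
After subsystem 2 (A=0.9924): product = 0.9822
A_sys = 0.9822

0.9822


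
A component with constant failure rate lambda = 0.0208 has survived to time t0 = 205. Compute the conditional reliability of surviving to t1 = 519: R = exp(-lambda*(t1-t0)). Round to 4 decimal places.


lambda = 0.0208
t0 = 205, t1 = 519
t1 - t0 = 314
lambda * (t1-t0) = 0.0208 * 314 = 6.5312
R = exp(-6.5312)
R = 0.0015

0.0015


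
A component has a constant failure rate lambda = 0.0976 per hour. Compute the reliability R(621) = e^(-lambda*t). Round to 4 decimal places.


lambda = 0.0976
t = 621
lambda * t = 60.6096
R(t) = e^(-60.6096)
R(t) = 0.0

0.0


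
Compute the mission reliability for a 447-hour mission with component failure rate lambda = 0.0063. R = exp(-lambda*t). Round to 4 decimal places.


lambda = 0.0063
mission_time = 447
lambda * t = 0.0063 * 447 = 2.8161
R = exp(-2.8161)
R = 0.0598

0.0598


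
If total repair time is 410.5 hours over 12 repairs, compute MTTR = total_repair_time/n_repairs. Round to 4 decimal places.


total_repair_time = 410.5
n_repairs = 12
MTTR = 410.5 / 12
MTTR = 34.2083

34.2083


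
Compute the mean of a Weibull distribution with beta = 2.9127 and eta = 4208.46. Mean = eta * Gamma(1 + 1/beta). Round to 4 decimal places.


beta = 2.9127, eta = 4208.46
1/beta = 0.3433
1 + 1/beta = 1.3433
Gamma(1.3433) = 0.8919
Mean = 4208.46 * 0.8919
Mean = 3753.319

3753.319


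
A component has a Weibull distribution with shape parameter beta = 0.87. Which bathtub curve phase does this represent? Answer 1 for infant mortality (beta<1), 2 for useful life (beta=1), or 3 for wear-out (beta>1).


beta = 0.87
Compare beta to 1:
beta < 1 => infant mortality (phase 1)
beta = 1 => useful life (phase 2)
beta > 1 => wear-out (phase 3)
Since beta = 0.87, this is infant mortality (decreasing failure rate)
Phase = 1

1


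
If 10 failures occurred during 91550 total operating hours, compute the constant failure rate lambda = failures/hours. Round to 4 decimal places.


failures = 10
total_hours = 91550
lambda = 10 / 91550
lambda = 0.0001

0.0001


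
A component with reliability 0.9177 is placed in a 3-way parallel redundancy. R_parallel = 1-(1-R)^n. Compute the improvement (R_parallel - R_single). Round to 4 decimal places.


R_single = 0.9177, n = 3
1 - R_single = 0.0823
(1 - R_single)^n = 0.0823^3 = 0.0006
R_parallel = 1 - 0.0006 = 0.9994
Improvement = 0.9994 - 0.9177
Improvement = 0.0817

0.0817


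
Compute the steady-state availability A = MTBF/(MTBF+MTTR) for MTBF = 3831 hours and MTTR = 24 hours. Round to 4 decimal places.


MTBF = 3831
MTTR = 24
MTBF + MTTR = 3855
A = 3831 / 3855
A = 0.9938

0.9938


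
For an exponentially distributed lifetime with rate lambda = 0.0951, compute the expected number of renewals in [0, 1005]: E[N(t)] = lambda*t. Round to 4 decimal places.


lambda = 0.0951
t = 1005
E[N(t)] = lambda * t
E[N(t)] = 0.0951 * 1005
E[N(t)] = 95.5755

95.5755


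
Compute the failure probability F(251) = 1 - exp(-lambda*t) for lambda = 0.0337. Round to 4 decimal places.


lambda = 0.0337, t = 251
lambda * t = 8.4587
exp(-8.4587) = 0.0002
F(t) = 1 - 0.0002
F(t) = 0.9998

0.9998


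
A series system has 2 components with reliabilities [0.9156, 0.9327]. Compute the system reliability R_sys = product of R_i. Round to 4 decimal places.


Components: [0.9156, 0.9327]
After component 1 (R=0.9156): product = 0.9156
After component 2 (R=0.9327): product = 0.854
R_sys = 0.854

0.854


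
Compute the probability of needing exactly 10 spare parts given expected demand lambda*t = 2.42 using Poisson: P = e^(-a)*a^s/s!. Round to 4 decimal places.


a = 2.42, s = 10
e^(-a) = e^(-2.42) = 0.0889
a^s = 2.42^10 = 6888.9599
s! = 3628800
P = 0.0889 * 6888.9599 / 3628800
P = 0.0002

0.0002


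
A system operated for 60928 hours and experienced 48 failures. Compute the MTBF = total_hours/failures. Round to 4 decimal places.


total_hours = 60928
failures = 48
MTBF = 60928 / 48
MTBF = 1269.3333

1269.3333


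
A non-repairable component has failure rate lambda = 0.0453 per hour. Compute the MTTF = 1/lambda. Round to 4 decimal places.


lambda = 0.0453
MTTF = 1 / 0.0453
MTTF = 22.0751

22.0751


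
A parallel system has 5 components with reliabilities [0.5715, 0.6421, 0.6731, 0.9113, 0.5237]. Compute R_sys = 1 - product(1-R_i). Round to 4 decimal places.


Components: [0.5715, 0.6421, 0.6731, 0.9113, 0.5237]
(1 - 0.5715) = 0.4285, running product = 0.4285
(1 - 0.6421) = 0.3579, running product = 0.1534
(1 - 0.6731) = 0.3269, running product = 0.0501
(1 - 0.9113) = 0.0887, running product = 0.0044
(1 - 0.5237) = 0.4763, running product = 0.0021
Product of (1-R_i) = 0.0021
R_sys = 1 - 0.0021 = 0.9979

0.9979


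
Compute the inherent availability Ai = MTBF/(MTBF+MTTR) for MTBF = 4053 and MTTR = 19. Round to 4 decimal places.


MTBF = 4053
MTTR = 19
MTBF + MTTR = 4072
Ai = 4053 / 4072
Ai = 0.9953

0.9953


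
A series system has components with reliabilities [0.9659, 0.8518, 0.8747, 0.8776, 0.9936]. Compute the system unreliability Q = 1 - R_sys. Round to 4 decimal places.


Components: [0.9659, 0.8518, 0.8747, 0.8776, 0.9936]
After component 1: product = 0.9659
After component 2: product = 0.8228
After component 3: product = 0.7197
After component 4: product = 0.6316
After component 5: product = 0.6275
R_sys = 0.6275
Q = 1 - 0.6275 = 0.3725

0.3725
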